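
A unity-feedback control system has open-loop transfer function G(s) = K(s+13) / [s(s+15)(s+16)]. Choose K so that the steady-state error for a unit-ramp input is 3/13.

The open loop has one pole at the origin → type 1 system.
K_v = lim_{s→0} s·G(s) = K·13 / (15·16) = (13/240)·K.
e_ss = 1/K_v = 3/13 ⇒ K_v = 13/3 ⇒ K = (13/3)/(13/240) = 80.

80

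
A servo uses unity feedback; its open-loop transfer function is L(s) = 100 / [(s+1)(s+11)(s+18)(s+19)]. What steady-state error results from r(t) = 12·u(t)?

22572/1931

System type = 0 (no poles at s=0).
K_p = lim_{s→0} L(s) = 100 / (1·11·18·19) = 50/1881.
e_ss = 12/(1 + K_p) = 12/(1931/1881) = 22572/1931.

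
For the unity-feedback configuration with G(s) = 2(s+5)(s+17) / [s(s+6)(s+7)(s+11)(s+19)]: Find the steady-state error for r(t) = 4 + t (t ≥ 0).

One free integrator in G(s): this is a type 1 system. By superposition:
  • 4: tracked with zero error.
  • t: e_ss = 1/K_v with K_v=85/4389 → 4389/85.
Total e_ss = 4389/85.

4389/85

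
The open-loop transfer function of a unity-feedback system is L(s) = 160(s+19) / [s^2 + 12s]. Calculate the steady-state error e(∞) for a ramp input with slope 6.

9/380

Factoring s from the denominator leaves a polynomial with constant term 12, so the system is type 1.
K_v = lim_{s→0} s·L(s) = 160·19 / 12 = 760/3.
e_ss = 6/K_v = 6/(760/3) = 9/380.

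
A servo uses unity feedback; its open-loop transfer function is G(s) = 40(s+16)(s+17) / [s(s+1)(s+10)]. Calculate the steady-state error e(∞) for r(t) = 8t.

One free integrator in G(s): this is a type 1 system.
K_v = lim_{s→0} s·G(s) = 40·16·17 / (1·10) = 1088.
e_ss = 8/K_v = 8/1088 = 1/136.

1/136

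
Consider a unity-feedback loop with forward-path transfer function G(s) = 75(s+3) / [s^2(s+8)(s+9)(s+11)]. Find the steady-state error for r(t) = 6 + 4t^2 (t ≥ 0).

The open loop has two poles at the origin → type 2 system. Taking each input component in turn:
  • 6: tracked with zero error.
  • 4t^2: e_ss = 8/K_a with K_a=25/88 → 28.16.
Total e_ss = 28.16.

28.16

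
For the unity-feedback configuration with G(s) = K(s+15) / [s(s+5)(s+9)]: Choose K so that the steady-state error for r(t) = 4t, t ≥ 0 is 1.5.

8

System type = 1 (one pole at s=0).
K_v = lim_{s→0} s·G(s) = K·15 / (5·9) = (1/3)·K.
e_ss = 4/K_v = 1.5 ⇒ K_v = 8/3 ⇒ K = (8/3)/(1/3) = 8.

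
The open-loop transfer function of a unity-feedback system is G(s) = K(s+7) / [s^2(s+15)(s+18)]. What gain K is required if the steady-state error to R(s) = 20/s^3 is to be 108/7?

50

System type = 2 (two poles at s=0).
K_a = lim_{s→0} s^2·G(s) = K·7 / (15·18) = (7/270)·K.
e_ss = 20/K_a = 108/7 ⇒ K_a = 35/27 ⇒ K = (35/27)/(7/270) = 50.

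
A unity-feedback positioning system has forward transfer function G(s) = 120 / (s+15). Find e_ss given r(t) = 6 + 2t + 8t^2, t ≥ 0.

The open loop has no poles at the origin → type 0 system. Taking each input component in turn:
  • 6: e_ss = 6/(1+K_p) with K_p=8 → 2/3.
  • 2t: a type-0 system cannot track it, e_ss → ∞.
  • 8t^2: a type-0 system cannot track it, e_ss → ∞.
The unbounded component dominates.

infinity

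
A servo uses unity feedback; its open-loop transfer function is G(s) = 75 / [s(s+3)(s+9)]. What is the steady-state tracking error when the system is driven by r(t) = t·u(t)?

System type = 1 (one pole at s=0).
K_v = lim_{s→0} s·G(s) = 75 / (3·9) = 25/9.
e_ss = 1/K_v = 1/(25/9) = 0.36.

0.36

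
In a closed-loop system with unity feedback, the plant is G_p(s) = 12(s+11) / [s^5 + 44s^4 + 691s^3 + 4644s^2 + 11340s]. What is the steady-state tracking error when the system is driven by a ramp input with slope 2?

Lowest-order denominator term is 11340s, so the open loop has 1 pole at the origin → type 1 system.
K_v = lim_{s→0} s·G_p(s) = 12·11 / 11340 = 11/945.
e_ss = 2/K_v = 2/(11/945) = 1890/11.

1890/11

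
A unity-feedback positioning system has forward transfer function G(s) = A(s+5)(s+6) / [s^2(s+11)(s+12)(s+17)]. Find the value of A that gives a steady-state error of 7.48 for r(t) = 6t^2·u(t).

Two free integrators in G(s): this is a type 2 system.
K_a = lim_{s→0} s^2·G(s) = A·5·6 / (11·12·17) = (5/374)·A.
e_ss = 12/K_a = 7.48 ⇒ K_a = 300/187 ⇒ A = (300/187)/(5/374) = 120.

120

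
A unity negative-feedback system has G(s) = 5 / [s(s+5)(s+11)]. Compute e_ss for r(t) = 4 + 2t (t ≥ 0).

22

G(s) has one factor of s in the denominator, so the system is type 1. Taking each input component in turn:
  • 4: tracked with zero error.
  • 2t: e_ss = 2/K_v with K_v=1/11 → 22.
Total e_ss = 22.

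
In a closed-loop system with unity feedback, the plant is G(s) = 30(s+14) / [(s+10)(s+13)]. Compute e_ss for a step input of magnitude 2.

The open loop has no poles at the origin → type 0 system.
K_p = lim_{s→0} G(s) = 30·14 / (10·13) = 42/13.
e_ss = 2/(1 + K_p) = 2/(55/13) = 26/55.

26/55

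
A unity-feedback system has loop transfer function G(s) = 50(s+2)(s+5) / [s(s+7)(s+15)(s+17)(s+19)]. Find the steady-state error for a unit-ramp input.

G(s) has one factor of s in the denominator, so the system is type 1.
K_v = lim_{s→0} s·G(s) = 50·2·5 / (7·15·17·19) = 100/6783.
e_ss = 1/K_v = 1/(100/6783) = 67.83.

67.83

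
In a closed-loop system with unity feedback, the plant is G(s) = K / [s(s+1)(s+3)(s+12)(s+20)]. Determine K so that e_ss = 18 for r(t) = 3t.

G(s) has one factor of s in the denominator, so the system is type 1.
K_v = lim_{s→0} s·G(s) = K / (1·3·12·20) = (1/720)·K.
e_ss = 3/K_v = 18 ⇒ K_v = 1/6 ⇒ K = (1/6)/(1/720) = 120.

120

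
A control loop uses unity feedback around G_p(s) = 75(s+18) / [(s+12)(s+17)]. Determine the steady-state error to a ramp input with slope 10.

No free integrators in G_p(s): this is a type 0 system.
For a type-0 system K_v = 0, so e_ss to a ramp input is unbounded.

infinity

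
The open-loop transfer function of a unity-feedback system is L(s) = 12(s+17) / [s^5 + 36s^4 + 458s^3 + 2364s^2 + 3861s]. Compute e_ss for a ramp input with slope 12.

3861/17

Lowest-order denominator term is 3861s, so the open loop has 1 pole at the origin → type 1 system.
K_v = lim_{s→0} s·L(s) = 12·17 / 3861 = 68/1287.
e_ss = 12/K_v = 12/(68/1287) = 3861/17.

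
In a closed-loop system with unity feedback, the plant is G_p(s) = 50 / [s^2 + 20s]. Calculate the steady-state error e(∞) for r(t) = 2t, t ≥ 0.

0.8

Lowest-order denominator term is 20s, so the open loop has 1 pole at the origin → type 1 system.
K_v = lim_{s→0} s·G_p(s) = 50 / 20 = 2.5.
e_ss = 2/K_v = 2/2.5 = 0.8.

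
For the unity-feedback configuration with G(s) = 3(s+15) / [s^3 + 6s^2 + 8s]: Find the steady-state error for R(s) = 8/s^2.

The denominator has no term below 8s — 1 pole at s=0, type 1.
K_v = lim_{s→0} s·G(s) = 3·15 / 8 = 5.625.
e_ss = 8/K_v = 8/5.625 = 64/45.

64/45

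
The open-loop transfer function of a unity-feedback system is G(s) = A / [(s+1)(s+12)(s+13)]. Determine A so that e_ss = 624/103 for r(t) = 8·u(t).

System type = 0 (no poles at s=0).
K_p = lim_{s→0} G(s) = A / (1·12·13) = (1/156)·A.
e_ss = 8/(1 + K_p) = 624/103 ⇒ 1 + (1/156)·A = 103/78 ⇒ A = 50.

50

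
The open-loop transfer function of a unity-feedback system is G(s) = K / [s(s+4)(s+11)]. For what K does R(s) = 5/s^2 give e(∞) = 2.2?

100

System type = 1 (one pole at s=0).
K_v = lim_{s→0} s·G(s) = K / (4·11) = (1/44)·K.
e_ss = 5/K_v = 2.2 ⇒ K_v = 25/11 ⇒ K = (25/11)/(1/44) = 100.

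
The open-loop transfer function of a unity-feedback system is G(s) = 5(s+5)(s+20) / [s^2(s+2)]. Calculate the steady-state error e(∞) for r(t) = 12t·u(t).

The open loop has two poles at the origin → type 2 system.
A type-2 system has K_v = ∞, so it tracks a ramp input with zero steady-state error.

0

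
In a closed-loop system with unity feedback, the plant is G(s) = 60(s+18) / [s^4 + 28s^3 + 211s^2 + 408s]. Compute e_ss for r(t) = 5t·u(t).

17/9

The denominator has no term below 408s — 1 pole at s=0, type 1.
K_v = lim_{s→0} s·G(s) = 60·18 / 408 = 45/17.
e_ss = 5/K_v = 5/(45/17) = 17/9.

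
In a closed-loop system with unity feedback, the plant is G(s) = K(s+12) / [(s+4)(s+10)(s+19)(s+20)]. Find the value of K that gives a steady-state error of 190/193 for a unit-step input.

20

The open loop has no poles at the origin → type 0 system.
K_p = lim_{s→0} G(s) = K·12 / (4·10·19·20) = (3/3800)·K.
e_ss = 1/(1 + K_p) = 190/193 ⇒ 1 + (3/3800)·K = 193/190 ⇒ K = 20.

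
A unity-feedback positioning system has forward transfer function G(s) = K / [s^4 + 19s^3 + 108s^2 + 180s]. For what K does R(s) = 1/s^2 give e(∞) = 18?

Lowest-order denominator term is 180s, so the open loop has 1 pole at the origin → type 1 system.
K_v = lim_{s→0} s·G(s) = K / 180 = (1/180)·K.
e_ss = 1/K_v = 18 ⇒ K_v = 1/18 ⇒ K = (1/18)/(1/180) = 10.

10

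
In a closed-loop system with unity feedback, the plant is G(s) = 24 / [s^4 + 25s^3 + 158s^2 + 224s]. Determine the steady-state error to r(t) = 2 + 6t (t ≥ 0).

Factoring s from the denominator leaves a polynomial with constant term 224, so the system is type 1. By superposition:
  • 2: tracked with zero error.
  • 6t: e_ss = 6/K_v with K_v=3/28 → 56.
Total e_ss = 56.

56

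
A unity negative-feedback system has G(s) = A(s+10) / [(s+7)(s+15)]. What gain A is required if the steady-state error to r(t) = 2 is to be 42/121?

50

System type = 0 (no poles at s=0).
K_p = lim_{s→0} G(s) = A·10 / (7·15) = (2/21)·A.
e_ss = 2/(1 + K_p) = 42/121 ⇒ 1 + (2/21)·A = 121/21 ⇒ A = 50.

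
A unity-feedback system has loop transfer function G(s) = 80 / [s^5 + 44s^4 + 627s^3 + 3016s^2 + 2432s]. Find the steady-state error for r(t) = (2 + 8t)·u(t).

Factoring s from the denominator leaves a polynomial with constant term 2432, so the system is type 1. By superposition:
  • 2: tracked with zero error.
  • 8t: e_ss = 8/K_v with K_v=5/152 → 243.2.
Total e_ss = 243.2.

243.2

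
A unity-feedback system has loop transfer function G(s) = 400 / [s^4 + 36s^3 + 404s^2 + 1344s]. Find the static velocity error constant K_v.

Factoring s from the denominator leaves a polynomial with constant term 1344, so the system is type 1.
K_v = lim_{s→0} s·G(s) = 400 / 1344 = 25/84.

25/84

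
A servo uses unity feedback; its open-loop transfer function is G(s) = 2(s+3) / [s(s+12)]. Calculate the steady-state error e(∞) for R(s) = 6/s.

0

System type = 1 (one pole at s=0).
K_p = ∞ for a type-1 system; e_ss to a step is zero.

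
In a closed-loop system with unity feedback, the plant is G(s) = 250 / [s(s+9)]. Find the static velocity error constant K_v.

250/9

The open loop has one pole at the origin → type 1 system.
K_v = lim_{s→0} s·G(s) = 250 / (9) = 250/9.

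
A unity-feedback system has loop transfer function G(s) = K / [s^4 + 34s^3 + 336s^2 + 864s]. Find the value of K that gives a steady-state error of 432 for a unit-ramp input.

Lowest-order denominator term is 864s, so the open loop has 1 pole at the origin → type 1 system.
K_v = lim_{s→0} s·G(s) = K / 864 = (1/864)·K.
e_ss = 1/K_v = 432 ⇒ K_v = 1/432 ⇒ K = (1/432)/(1/864) = 2.

2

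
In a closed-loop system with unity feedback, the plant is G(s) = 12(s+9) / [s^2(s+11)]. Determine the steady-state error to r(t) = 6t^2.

11/9

G(s) has two factors of s in the denominator, so the system is type 2.
K_a = lim_{s→0} s^2·G(s) = 12·9 / (11) = 108/11.
r(t) = 6t^2 gives R(s) = 12/s^3.
e_ss = 12/K_a = 12/(108/11) = 11/9.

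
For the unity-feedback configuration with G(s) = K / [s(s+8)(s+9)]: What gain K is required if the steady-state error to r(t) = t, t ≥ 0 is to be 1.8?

40

G(s) has one factor of s in the denominator, so the system is type 1.
K_v = lim_{s→0} s·G(s) = K / (8·9) = (1/72)·K.
e_ss = 1/K_v = 1.8 ⇒ K_v = 5/9 ⇒ K = (5/9)/(1/72) = 40.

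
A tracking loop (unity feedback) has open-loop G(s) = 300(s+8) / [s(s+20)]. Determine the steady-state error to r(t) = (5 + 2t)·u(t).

1/60

G(s) has one factor of s in the denominator, so the system is type 1. Taking each input component in turn:
  • 5: tracked with zero error.
  • 2t: e_ss = 2/K_v with K_v=120 → 1/60.
Total e_ss = 1/60.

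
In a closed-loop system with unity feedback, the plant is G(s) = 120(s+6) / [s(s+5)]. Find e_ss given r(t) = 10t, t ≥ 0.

5/72

G(s) has one factor of s in the denominator, so the system is type 1.
K_v = lim_{s→0} s·G(s) = 120·6 / (5) = 144.
e_ss = 10/K_v = 10/144 = 5/72.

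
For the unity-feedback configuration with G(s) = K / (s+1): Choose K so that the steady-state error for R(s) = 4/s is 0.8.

G(s) has no factors of s in the denominator, so the system is type 0.
K_p = lim_{s→0} G(s) = K / (1) = 1·K.
e_ss = 4/(1 + K_p) = 0.8 ⇒ 1 + 1·K = 5 ⇒ K = 4.

4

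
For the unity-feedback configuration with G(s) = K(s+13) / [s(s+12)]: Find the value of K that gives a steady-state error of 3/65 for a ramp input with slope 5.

100

One free integrator in G(s): this is a type 1 system.
K_v = lim_{s→0} s·G(s) = K·13 / (12) = (13/12)·K.
e_ss = 5/K_v = 3/65 ⇒ K_v = 325/3 ⇒ K = (325/3)/(13/12) = 100.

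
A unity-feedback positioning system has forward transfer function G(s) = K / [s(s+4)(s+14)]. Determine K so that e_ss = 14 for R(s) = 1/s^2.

The open loop has one pole at the origin → type 1 system.
K_v = lim_{s→0} s·G(s) = K / (4·14) = (1/56)·K.
e_ss = 1/K_v = 14 ⇒ K_v = 1/14 ⇒ K = (1/14)/(1/56) = 4.

4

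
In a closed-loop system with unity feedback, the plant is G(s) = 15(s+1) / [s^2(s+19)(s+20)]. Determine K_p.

infinity

K_p = lim_{s→0} G(s); with 2 poles at the origin the limit diverges, so K_p = ∞.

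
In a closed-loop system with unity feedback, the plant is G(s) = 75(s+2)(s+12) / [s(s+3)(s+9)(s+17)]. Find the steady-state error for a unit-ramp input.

System type = 1 (one pole at s=0).
K_v = lim_{s→0} s·G(s) = 75·2·12 / (3·9·17) = 200/51.
e_ss = 1/K_v = 1/(200/51) = 0.255.

0.255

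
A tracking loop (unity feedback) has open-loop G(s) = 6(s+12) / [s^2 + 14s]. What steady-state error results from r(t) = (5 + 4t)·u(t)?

The denominator has no term below 14s — 1 pole at s=0, type 1. Taking each input component in turn:
  • 5: tracked with zero error.
  • 4t: e_ss = 4/K_v with K_v=36/7 → 7/9.
Total e_ss = 7/9.

7/9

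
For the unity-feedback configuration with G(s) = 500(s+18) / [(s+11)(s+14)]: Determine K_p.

4500/77

G(s) has no factors of s in the denominator, so the system is type 0.
K_p = lim_{s→0} G(s) = 500·18 / (11·14) = 4500/77.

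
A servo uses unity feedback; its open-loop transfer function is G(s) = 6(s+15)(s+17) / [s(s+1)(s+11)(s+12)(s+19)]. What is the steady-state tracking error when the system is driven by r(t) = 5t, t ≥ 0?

418/51

G(s) has one factor of s in the denominator, so the system is type 1.
K_v = lim_{s→0} s·G(s) = 6·15·17 / (1·11·12·19) = 255/418.
e_ss = 5/K_v = 5/(255/418) = 418/51.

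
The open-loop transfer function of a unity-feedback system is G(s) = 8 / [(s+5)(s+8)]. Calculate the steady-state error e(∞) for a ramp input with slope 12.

The open loop has no poles at the origin → type 0 system.
For a type-0 system K_v = 0, so e_ss to a ramp input is unbounded.

infinity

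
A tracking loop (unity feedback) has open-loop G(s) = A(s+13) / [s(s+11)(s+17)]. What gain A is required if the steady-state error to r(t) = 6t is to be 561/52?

8

One free integrator in G(s): this is a type 1 system.
K_v = lim_{s→0} s·G(s) = A·13 / (11·17) = (13/187)·A.
e_ss = 6/K_v = 561/52 ⇒ K_v = 104/187 ⇒ A = (104/187)/(13/187) = 8.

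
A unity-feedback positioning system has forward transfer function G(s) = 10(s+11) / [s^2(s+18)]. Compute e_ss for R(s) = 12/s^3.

108/55

Two free integrators in G(s): this is a type 2 system.
K_a = lim_{s→0} s^2·G(s) = 10·11 / (18) = 55/9.
r(t) = 6t^2 gives R(s) = 12/s^3.
e_ss = 12/K_a = 12/(55/9) = 108/55.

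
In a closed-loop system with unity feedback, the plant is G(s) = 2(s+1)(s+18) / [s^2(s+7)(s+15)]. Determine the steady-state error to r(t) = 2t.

The open loop has two poles at the origin → type 2 system.
A type-2 system has K_v = ∞, so it tracks a ramp input with zero steady-state error.

0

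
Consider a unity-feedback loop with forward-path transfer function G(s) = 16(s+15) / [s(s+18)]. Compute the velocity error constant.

System type = 1 (one pole at s=0).
K_v = lim_{s→0} s·G(s) = 16·15 / (18) = 40/3.

40/3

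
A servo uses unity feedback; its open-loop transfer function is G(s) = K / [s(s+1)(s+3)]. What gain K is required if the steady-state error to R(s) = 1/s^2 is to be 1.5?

2

G(s) has one factor of s in the denominator, so the system is type 1.
K_v = lim_{s→0} s·G(s) = K / (1·3) = (1/3)·K.
e_ss = 1/K_v = 1.5 ⇒ K_v = 2/3 ⇒ K = (2/3)/(1/3) = 2.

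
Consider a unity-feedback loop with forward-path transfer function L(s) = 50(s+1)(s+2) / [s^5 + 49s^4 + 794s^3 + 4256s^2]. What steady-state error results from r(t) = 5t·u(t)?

0

Lowest-order denominator term is 4256s^2, so the open loop has 2 poles at the origin → type 2 system.
K_v = ∞ for a type-2 system; e_ss to a ramp is zero.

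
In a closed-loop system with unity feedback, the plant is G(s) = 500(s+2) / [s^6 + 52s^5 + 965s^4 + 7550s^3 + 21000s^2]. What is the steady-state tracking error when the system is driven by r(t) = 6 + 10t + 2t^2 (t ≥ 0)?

84

Lowest-order denominator term is 21000s^2, so the open loop has 2 poles at the origin → type 2 system. Treating each term separately:
  • 6: tracked with zero error.
  • 10t: tracked with zero error.
  • 2t^2: e_ss = 4/K_a with K_a=1/21 → 84.
Total e_ss = 84.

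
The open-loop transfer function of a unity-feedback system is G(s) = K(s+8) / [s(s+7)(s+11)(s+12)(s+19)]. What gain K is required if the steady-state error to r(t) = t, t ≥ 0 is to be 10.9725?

200

One free integrator in G(s): this is a type 1 system.
K_v = lim_{s→0} s·G(s) = K·8 / (7·11·12·19) = (2/4389)·K.
e_ss = 1/K_v = 10.9725 ⇒ K_v = 400/4389 ⇒ K = (400/4389)/(2/4389) = 200.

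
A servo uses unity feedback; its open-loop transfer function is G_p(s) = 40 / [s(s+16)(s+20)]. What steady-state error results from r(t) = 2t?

16

The open loop has one pole at the origin → type 1 system.
K_v = lim_{s→0} s·G_p(s) = 40 / (16·20) = 0.125.
e_ss = 2/K_v = 2/0.125 = 16.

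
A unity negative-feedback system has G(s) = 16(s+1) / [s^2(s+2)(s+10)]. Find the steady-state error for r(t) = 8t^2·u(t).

System type = 2 (two poles at s=0).
K_a = lim_{s→0} s^2·G(s) = 16·1 / (2·10) = 0.8.
r(t) = 8t^2 gives R(s) = 16/s^3.
e_ss = 16/K_a = 16/0.8 = 20.

20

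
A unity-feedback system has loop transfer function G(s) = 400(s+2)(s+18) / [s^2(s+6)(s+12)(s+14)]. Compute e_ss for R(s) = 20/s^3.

Two free integrators in G(s): this is a type 2 system.
K_a = lim_{s→0} s^2·G(s) = 400·2·18 / (6·12·14) = 100/7.
r(t) = 10t^2 gives R(s) = 20/s^3.
e_ss = 20/K_a = 20/(100/7) = 1.4.

1.4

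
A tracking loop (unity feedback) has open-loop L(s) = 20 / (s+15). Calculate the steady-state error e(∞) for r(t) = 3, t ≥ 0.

9/7

The open loop has no poles at the origin → type 0 system.
K_p = lim_{s→0} L(s) = 20 / (15) = 4/3.
e_ss = 3/(1 + K_p) = 3/(7/3) = 9/7.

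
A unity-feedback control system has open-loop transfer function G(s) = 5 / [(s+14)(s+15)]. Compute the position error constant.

1/42

No free integrators in G(s): this is a type 0 system.
K_p = lim_{s→0} G(s) = 5 / (14·15) = 1/42.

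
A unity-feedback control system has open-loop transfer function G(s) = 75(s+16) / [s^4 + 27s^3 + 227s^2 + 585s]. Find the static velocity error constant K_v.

80/39

Lowest-order denominator term is 585s, so the open loop has 1 pole at the origin → type 1 system.
K_v = lim_{s→0} s·G(s) = 75·16 / 585 = 80/39.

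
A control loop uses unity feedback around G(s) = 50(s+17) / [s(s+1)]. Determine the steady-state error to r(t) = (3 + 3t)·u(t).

3/850

System type = 1 (one pole at s=0). By superposition:
  • 3: tracked with zero error.
  • 3t: e_ss = 3/K_v with K_v=850 → 3/850.
Total e_ss = 3/850.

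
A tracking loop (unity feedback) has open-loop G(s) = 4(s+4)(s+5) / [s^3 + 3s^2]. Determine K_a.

Lowest-order denominator term is 3s^2, so the open loop has 2 poles at the origin → type 2 system.
K_a = lim_{s→0} s^2·G(s) = 4·4·5 / 3 = 80/3.

80/3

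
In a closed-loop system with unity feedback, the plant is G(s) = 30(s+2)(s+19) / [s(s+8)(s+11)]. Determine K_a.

System type = 1 (one pole at s=0).
K_a = lim_{s→0} s^2·G(s) = 0 (the extra factor of s kills the finite limit).

0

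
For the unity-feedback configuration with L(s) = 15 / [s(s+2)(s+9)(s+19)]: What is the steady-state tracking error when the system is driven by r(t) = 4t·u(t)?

System type = 1 (one pole at s=0).
K_v = lim_{s→0} s·L(s) = 15 / (2·9·19) = 5/114.
e_ss = 4/K_v = 4/(5/114) = 91.2.

91.2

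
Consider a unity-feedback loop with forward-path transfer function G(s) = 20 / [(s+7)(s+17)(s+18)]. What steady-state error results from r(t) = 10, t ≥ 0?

System type = 0 (no poles at s=0).
K_p = lim_{s→0} G(s) = 20 / (7·17·18) = 10/1071.
e_ss = 10/(1 + K_p) = 10/(1081/1071) = 10710/1081.

10710/1081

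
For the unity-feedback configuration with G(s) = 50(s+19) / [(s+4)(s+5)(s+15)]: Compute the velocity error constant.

0

The open loop has no poles at the origin → type 0 system.
K_v = lim_{s→0} s·G(s) = 0 (the extra factor of s kills the finite limit).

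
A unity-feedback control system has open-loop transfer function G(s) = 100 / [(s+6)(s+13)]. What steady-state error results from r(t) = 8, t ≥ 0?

System type = 0 (no poles at s=0).
K_p = lim_{s→0} G(s) = 100 / (6·13) = 50/39.
e_ss = 8/(1 + K_p) = 8/(89/39) = 312/89.

312/89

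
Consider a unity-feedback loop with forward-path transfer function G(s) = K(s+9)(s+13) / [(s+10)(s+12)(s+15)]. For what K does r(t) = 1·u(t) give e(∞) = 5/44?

No free integrators in G(s): this is a type 0 system.
K_p = lim_{s→0} G(s) = K·9·13 / (10·12·15) = 0.065·K.
e_ss = 1/(1 + K_p) = 5/44 ⇒ 1 + 0.065·K = 8.8 ⇒ K = 120.

120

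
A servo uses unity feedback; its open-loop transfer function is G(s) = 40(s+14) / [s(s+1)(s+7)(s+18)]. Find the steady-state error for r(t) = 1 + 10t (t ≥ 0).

2.25

G(s) has one factor of s in the denominator, so the system is type 1. Treating each term separately:
  • 1: tracked with zero error.
  • 10t: e_ss = 10/K_v with K_v=40/9 → 2.25.
Total e_ss = 2.25.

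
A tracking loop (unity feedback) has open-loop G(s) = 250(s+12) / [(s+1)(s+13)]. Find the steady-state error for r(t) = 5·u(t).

No free integrators in G(s): this is a type 0 system.
K_p = lim_{s→0} G(s) = 250·12 / (1·13) = 3000/13.
e_ss = 5/(1 + K_p) = 5/(3013/13) = 65/3013.

65/3013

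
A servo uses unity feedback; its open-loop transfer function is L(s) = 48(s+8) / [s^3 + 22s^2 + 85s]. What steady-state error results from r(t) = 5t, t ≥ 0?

Lowest-order denominator term is 85s, so the open loop has 1 pole at the origin → type 1 system.
K_v = lim_{s→0} s·L(s) = 48·8 / 85 = 384/85.
e_ss = 5/K_v = 5/(384/85) = 425/384.

425/384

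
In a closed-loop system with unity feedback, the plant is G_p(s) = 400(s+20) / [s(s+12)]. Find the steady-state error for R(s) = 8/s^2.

0.012

G_p(s) has one factor of s in the denominator, so the system is type 1.
K_v = lim_{s→0} s·G_p(s) = 400·20 / (12) = 2000/3.
e_ss = 8/K_v = 8/(2000/3) = 0.012.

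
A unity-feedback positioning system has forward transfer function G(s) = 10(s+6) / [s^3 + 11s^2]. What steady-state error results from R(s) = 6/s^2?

Lowest-order denominator term is 11s^2, so the open loop has 2 poles at the origin → type 2 system.
A type-2 system has K_v = ∞, so it tracks a ramp input with zero steady-state error.

0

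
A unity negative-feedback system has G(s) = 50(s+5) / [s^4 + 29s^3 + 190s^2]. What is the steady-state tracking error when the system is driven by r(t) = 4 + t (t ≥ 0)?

0

Lowest-order denominator term is 190s^2, so the open loop has 2 poles at the origin → type 2 system. Treating each term separately:
  • 4: tracked with zero error.
  • t: tracked with zero error.
Total e_ss = 0.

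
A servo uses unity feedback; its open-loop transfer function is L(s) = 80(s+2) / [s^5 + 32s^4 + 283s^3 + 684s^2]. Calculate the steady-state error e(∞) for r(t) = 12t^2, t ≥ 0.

102.6

Factoring s^2 from the denominator leaves a polynomial with constant term 684, so the system is type 2.
K_a = lim_{s→0} s^2·L(s) = 80·2 / 684 = 40/171.
r(t) = 12t^2 gives R(s) = 24/s^3.
e_ss = 24/K_a = 24/(40/171) = 102.6.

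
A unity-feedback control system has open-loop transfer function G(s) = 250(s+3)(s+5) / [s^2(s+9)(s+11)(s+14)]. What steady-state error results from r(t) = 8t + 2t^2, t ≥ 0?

System type = 2 (two poles at s=0). Taking each input component in turn:
  • 8t: tracked with zero error.
  • 2t^2: e_ss = 4/K_a with K_a=625/231 → 1.4784.
Total e_ss = 1.4784.

1.4784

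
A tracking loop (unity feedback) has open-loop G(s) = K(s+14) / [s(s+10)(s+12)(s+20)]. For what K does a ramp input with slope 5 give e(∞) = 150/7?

40

One free integrator in G(s): this is a type 1 system.
K_v = lim_{s→0} s·G(s) = K·14 / (10·12·20) = (7/1200)·K.
e_ss = 5/K_v = 150/7 ⇒ K_v = 7/30 ⇒ K = (7/30)/(7/1200) = 40.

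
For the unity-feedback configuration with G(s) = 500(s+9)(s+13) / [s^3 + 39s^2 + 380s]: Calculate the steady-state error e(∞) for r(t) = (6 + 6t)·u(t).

38/975

The denominator has no term below 380s — 1 pole at s=0, type 1. Taking each input component in turn:
  • 6: tracked with zero error.
  • 6t: e_ss = 6/K_v with K_v=2925/19 → 38/975.
Total e_ss = 38/975.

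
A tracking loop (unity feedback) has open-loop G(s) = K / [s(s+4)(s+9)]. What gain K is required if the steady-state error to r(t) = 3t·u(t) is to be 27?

4

The open loop has one pole at the origin → type 1 system.
K_v = lim_{s→0} s·G(s) = K / (4·9) = (1/36)·K.
e_ss = 3/K_v = 27 ⇒ K_v = 1/9 ⇒ K = (1/9)/(1/36) = 4.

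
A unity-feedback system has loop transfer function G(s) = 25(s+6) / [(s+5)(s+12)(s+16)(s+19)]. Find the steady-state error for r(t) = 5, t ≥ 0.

3040/613

The open loop has no poles at the origin → type 0 system.
K_p = lim_{s→0} G(s) = 25·6 / (5·12·16·19) = 5/608.
e_ss = 5/(1 + K_p) = 5/(613/608) = 3040/613.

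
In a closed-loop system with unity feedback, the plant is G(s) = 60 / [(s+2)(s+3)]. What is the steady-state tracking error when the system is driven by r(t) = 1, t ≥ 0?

1/11

No free integrators in G(s): this is a type 0 system.
K_p = lim_{s→0} G(s) = 60 / (2·3) = 10.
e_ss = 1/(1 + K_p) = 1/11.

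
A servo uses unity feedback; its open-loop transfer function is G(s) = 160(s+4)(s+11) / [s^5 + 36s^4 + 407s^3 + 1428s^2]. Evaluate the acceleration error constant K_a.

1760/357

Factoring s^2 from the denominator leaves a polynomial with constant term 1428, so the system is type 2.
K_a = lim_{s→0} s^2·G(s) = 160·4·11 / 1428 = 1760/357.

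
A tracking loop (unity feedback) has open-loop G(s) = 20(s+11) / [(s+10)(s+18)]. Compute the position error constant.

The open loop has no poles at the origin → type 0 system.
K_p = lim_{s→0} G(s) = 20·11 / (10·18) = 11/9.

11/9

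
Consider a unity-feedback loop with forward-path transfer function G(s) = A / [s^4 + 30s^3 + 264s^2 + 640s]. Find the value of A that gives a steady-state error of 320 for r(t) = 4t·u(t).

8

The denominator has no term below 640s — 1 pole at s=0, type 1.
K_v = lim_{s→0} s·G(s) = A / 640 = (1/640)·A.
e_ss = 4/K_v = 320 ⇒ K_v = 0.0125 ⇒ A = 0.0125/(1/640) = 8.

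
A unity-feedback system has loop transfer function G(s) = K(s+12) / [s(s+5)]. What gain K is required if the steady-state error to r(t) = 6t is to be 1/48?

120

System type = 1 (one pole at s=0).
K_v = lim_{s→0} s·G(s) = K·12 / (5) = 2.4·K.
e_ss = 6/K_v = 1/48 ⇒ K_v = 288 ⇒ K = 288/2.4 = 120.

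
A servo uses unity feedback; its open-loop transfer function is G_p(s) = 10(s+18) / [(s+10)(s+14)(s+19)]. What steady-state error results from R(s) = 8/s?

G_p(s) has no factors of s in the denominator, so the system is type 0.
K_p = lim_{s→0} G_p(s) = 10·18 / (10·14·19) = 9/133.
e_ss = 8/(1 + K_p) = 8/(142/133) = 532/71.

532/71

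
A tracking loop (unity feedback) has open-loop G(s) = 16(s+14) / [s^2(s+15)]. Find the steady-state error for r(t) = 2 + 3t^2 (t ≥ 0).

45/112

G(s) has two factors of s in the denominator, so the system is type 2. Treating each term separately:
  • 2: tracked with zero error.
  • 3t^2: e_ss = 6/K_a with K_a=224/15 → 45/112.
Total e_ss = 45/112.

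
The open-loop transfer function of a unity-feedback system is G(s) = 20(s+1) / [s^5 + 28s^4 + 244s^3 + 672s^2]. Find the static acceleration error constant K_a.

5/168

Lowest-order denominator term is 672s^2, so the open loop has 2 poles at the origin → type 2 system.
K_a = lim_{s→0} s^2·G(s) = 20·1 / 672 = 5/168.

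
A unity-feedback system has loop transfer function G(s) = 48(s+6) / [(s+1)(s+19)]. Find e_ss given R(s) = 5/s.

System type = 0 (no poles at s=0).
K_p = lim_{s→0} G(s) = 48·6 / (1·19) = 288/19.
e_ss = 5/(1 + K_p) = 5/(307/19) = 95/307.

95/307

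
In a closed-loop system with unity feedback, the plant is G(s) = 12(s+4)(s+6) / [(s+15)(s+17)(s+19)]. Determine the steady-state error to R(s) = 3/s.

No free integrators in G(s): this is a type 0 system.
K_p = lim_{s→0} G(s) = 12·4·6 / (15·17·19) = 96/1615.
e_ss = 3/(1 + K_p) = 3/(1711/1615) = 4845/1711.

4845/1711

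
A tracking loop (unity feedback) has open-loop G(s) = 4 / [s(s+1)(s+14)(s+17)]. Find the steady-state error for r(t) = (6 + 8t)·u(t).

476

G(s) has one factor of s in the denominator, so the system is type 1. Treating each term separately:
  • 6: tracked with zero error.
  • 8t: e_ss = 8/K_v with K_v=2/119 → 476.
Total e_ss = 476.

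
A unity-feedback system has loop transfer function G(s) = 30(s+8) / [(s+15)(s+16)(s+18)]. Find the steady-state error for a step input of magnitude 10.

System type = 0 (no poles at s=0).
K_p = lim_{s→0} G(s) = 30·8 / (15·16·18) = 1/18.
e_ss = 10/(1 + K_p) = 10/(19/18) = 180/19.

180/19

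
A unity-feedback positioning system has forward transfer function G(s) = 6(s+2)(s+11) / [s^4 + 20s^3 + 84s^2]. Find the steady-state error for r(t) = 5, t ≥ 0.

Lowest-order denominator term is 84s^2, so the open loop has 2 poles at the origin → type 2 system.
K_p = ∞ for a type-2 system; e_ss to a step is zero.

0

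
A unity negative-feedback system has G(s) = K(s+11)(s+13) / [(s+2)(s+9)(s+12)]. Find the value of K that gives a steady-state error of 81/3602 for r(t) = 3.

No free integrators in G(s): this is a type 0 system.
K_p = lim_{s→0} G(s) = K·11·13 / (2·9·12) = (143/216)·K.
e_ss = 3/(1 + K_p) = 81/3602 ⇒ 1 + (143/216)·K = 3602/27 ⇒ K = 200.

200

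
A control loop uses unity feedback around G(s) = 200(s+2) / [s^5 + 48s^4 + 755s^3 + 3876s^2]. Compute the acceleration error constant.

Lowest-order denominator term is 3876s^2, so the open loop has 2 poles at the origin → type 2 system.
K_a = lim_{s→0} s^2·G(s) = 200·2 / 3876 = 100/969.

100/969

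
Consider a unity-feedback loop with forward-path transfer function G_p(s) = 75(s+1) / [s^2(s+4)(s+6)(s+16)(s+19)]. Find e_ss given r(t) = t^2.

Two free integrators in G_p(s): this is a type 2 system.
K_a = lim_{s→0} s^2·G_p(s) = 75·1 / (4·6·16·19) = 25/2432.
r(t) = t^2 gives R(s) = 2/s^3.
e_ss = 2/K_a = 2/(25/2432) = 194.56.

194.56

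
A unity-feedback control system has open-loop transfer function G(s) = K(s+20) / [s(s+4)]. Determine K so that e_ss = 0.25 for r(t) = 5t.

4

The open loop has one pole at the origin → type 1 system.
K_v = lim_{s→0} s·G(s) = K·20 / (4) = 5·K.
e_ss = 5/K_v = 0.25 ⇒ K_v = 20 ⇒ K = 20/5 = 4.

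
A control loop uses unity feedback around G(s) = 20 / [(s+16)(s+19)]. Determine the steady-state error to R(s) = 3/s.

No free integrators in G(s): this is a type 0 system.
K_p = lim_{s→0} G(s) = 20 / (16·19) = 5/76.
e_ss = 3/(1 + K_p) = 3/(81/76) = 76/27.

76/27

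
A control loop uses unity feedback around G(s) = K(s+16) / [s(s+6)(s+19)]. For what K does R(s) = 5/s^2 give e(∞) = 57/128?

80

System type = 1 (one pole at s=0).
K_v = lim_{s→0} s·G(s) = K·16 / (6·19) = (8/57)·K.
e_ss = 5/K_v = 57/128 ⇒ K_v = 640/57 ⇒ K = (640/57)/(8/57) = 80.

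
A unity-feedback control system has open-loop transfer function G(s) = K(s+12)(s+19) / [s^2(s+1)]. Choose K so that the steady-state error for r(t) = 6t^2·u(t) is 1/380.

Two free integrators in G(s): this is a type 2 system.
K_a = lim_{s→0} s^2·G(s) = K·12·19 / (1) = 228·K.
e_ss = 12/K_a = 1/380 ⇒ K_a = 4560 ⇒ K = 4560/228 = 20.

20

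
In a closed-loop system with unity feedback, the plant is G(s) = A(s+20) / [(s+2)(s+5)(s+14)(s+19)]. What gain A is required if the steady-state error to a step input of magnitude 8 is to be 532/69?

The open loop has no poles at the origin → type 0 system.
K_p = lim_{s→0} G(s) = A·20 / (2·5·14·19) = (1/133)·A.
e_ss = 8/(1 + K_p) = 532/69 ⇒ 1 + (1/133)·A = 138/133 ⇒ A = 5.

5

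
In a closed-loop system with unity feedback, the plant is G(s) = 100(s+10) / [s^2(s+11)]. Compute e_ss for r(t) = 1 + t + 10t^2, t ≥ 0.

System type = 2 (two poles at s=0). Treating each term separately:
  • 1: tracked with zero error.
  • t: tracked with zero error.
  • 10t^2: e_ss = 20/K_a with K_a=1000/11 → 0.22.
Total e_ss = 0.22.

0.22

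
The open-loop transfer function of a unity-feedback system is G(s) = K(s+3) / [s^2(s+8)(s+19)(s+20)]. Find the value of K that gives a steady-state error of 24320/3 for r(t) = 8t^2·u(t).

G(s) has two factors of s in the denominator, so the system is type 2.
K_a = lim_{s→0} s^2·G(s) = K·3 / (8·19·20) = (3/3040)·K.
e_ss = 16/K_a = 24320/3 ⇒ K_a = 3/1520 ⇒ K = (3/1520)/(3/3040) = 2.

2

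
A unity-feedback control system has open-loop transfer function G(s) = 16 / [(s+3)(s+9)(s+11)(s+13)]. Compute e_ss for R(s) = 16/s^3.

System type = 0 (no poles at s=0).
For a type-0 system K_a = 0, so e_ss to a parabolic input is unbounded.

infinity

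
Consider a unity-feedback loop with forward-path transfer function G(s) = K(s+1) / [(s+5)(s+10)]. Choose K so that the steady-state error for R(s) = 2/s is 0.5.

150

No free integrators in G(s): this is a type 0 system.
K_p = lim_{s→0} G(s) = K·1 / (5·10) = 0.02·K.
e_ss = 2/(1 + K_p) = 0.5 ⇒ 1 + 0.02·K = 4 ⇒ K = 150.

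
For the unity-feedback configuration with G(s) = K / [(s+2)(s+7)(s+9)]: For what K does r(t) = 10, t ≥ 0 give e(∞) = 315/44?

No free integrators in G(s): this is a type 0 system.
K_p = lim_{s→0} G(s) = K / (2·7·9) = (1/126)·K.
e_ss = 10/(1 + K_p) = 315/44 ⇒ 1 + (1/126)·K = 88/63 ⇒ K = 50.

50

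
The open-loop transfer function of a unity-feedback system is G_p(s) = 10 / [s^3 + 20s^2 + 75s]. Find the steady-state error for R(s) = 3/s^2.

22.5

Lowest-order denominator term is 75s, so the open loop has 1 pole at the origin → type 1 system.
K_v = lim_{s→0} s·G_p(s) = 10 / 75 = 2/15.
e_ss = 3/K_v = 3/(2/15) = 22.5.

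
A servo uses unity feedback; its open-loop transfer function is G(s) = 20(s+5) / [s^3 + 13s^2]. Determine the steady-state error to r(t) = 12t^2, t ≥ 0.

3.12

Factoring s^2 from the denominator leaves a polynomial with constant term 13, so the system is type 2.
K_a = lim_{s→0} s^2·G(s) = 20·5 / 13 = 100/13.
r(t) = 12t^2 gives R(s) = 24/s^3.
e_ss = 24/K_a = 24/(100/13) = 3.12.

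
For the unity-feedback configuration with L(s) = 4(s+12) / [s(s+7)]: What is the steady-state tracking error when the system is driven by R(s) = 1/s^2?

7/48

System type = 1 (one pole at s=0).
K_v = lim_{s→0} s·L(s) = 4·12 / (7) = 48/7.
e_ss = 1/K_v = 1/(48/7) = 7/48.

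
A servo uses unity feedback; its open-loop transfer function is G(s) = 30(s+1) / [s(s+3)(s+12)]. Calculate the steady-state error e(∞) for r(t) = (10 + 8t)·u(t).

One free integrator in G(s): this is a type 1 system. Taking each input component in turn:
  • 10: tracked with zero error.
  • 8t: e_ss = 8/K_v with K_v=5/6 → 9.6.
Total e_ss = 9.6.

9.6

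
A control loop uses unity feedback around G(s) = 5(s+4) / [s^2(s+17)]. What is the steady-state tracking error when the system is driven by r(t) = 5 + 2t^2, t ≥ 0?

3.4

The open loop has two poles at the origin → type 2 system. Taking each input component in turn:
  • 5: tracked with zero error.
  • 2t^2: e_ss = 4/K_a with K_a=20/17 → 3.4.
Total e_ss = 3.4.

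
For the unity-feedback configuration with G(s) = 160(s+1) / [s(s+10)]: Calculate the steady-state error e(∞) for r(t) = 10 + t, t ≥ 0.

0.0625

One free integrator in G(s): this is a type 1 system. Treating each term separately:
  • 10: tracked with zero error.
  • t: e_ss = 1/K_v with K_v=16 → 0.0625.
Total e_ss = 0.0625.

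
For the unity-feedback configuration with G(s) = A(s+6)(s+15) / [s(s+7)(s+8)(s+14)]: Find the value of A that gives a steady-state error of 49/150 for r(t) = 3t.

80

The open loop has one pole at the origin → type 1 system.
K_v = lim_{s→0} s·G(s) = A·6·15 / (7·8·14) = (45/392)·A.
e_ss = 3/K_v = 49/150 ⇒ K_v = 450/49 ⇒ A = (450/49)/(45/392) = 80.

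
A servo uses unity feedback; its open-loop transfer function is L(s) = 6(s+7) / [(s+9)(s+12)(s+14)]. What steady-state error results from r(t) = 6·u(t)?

System type = 0 (no poles at s=0).
K_p = lim_{s→0} L(s) = 6·7 / (9·12·14) = 1/36.
e_ss = 6/(1 + K_p) = 6/(37/36) = 216/37.

216/37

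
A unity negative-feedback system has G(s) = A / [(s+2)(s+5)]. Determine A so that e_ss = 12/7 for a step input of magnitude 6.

25

The open loop has no poles at the origin → type 0 system.
K_p = lim_{s→0} G(s) = A / (2·5) = 0.1·A.
e_ss = 6/(1 + K_p) = 12/7 ⇒ 1 + 0.1·A = 3.5 ⇒ A = 25.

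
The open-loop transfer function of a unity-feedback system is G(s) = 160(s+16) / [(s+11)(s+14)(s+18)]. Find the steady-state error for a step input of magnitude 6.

4158/1333

No free integrators in G(s): this is a type 0 system.
K_p = lim_{s→0} G(s) = 160·16 / (11·14·18) = 640/693.
e_ss = 6/(1 + K_p) = 6/(1333/693) = 4158/1333.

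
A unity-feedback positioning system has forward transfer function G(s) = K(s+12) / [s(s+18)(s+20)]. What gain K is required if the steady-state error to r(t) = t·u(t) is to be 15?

2

System type = 1 (one pole at s=0).
K_v = lim_{s→0} s·G(s) = K·12 / (18·20) = (1/30)·K.
e_ss = 1/K_v = 15 ⇒ K_v = 1/15 ⇒ K = (1/15)/(1/30) = 2.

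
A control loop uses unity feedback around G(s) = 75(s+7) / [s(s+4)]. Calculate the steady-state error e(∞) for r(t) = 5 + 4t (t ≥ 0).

The open loop has one pole at the origin → type 1 system. Taking each input component in turn:
  • 5: tracked with zero error.
  • 4t: e_ss = 4/K_v with K_v=131.25 → 16/525.
Total e_ss = 16/525.

16/525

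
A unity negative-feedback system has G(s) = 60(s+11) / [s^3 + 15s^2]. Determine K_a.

Lowest-order denominator term is 15s^2, so the open loop has 2 poles at the origin → type 2 system.
K_a = lim_{s→0} s^2·G(s) = 60·11 / 15 = 44.

44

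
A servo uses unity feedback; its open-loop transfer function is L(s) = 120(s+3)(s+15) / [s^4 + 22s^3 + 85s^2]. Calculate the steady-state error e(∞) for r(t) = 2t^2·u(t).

The denominator has no term below 85s^2 — 2 poles at s=0, type 2.
K_a = lim_{s→0} s^2·L(s) = 120·3·15 / 85 = 1080/17.
r(t) = 2t^2 gives R(s) = 4/s^3.
e_ss = 4/K_a = 4/(1080/17) = 17/270.

17/270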